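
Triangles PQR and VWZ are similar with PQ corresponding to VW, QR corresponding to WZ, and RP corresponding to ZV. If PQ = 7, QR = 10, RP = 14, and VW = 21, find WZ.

k = 21/7 = 3. WZ = 3 * 10 = 30.

30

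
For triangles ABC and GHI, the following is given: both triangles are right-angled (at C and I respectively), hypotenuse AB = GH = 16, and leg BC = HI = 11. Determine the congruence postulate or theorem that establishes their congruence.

The given information matches HL: The hypotenuse and one leg of two right triangles are equal (Hypotenuse-Leg).

HL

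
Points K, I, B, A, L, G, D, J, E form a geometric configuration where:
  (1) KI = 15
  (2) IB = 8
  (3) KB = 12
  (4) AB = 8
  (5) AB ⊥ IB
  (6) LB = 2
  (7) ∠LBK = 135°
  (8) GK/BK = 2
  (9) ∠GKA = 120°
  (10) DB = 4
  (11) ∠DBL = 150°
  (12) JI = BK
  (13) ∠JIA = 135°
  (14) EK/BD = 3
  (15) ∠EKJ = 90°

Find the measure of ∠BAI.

Step 1: By the law of cosines on triangle ABI: AI² = 8² + 8² − 2·8·8·cos(90°) = 128, so AI = 8·√2.
Step 2: By the inverse law of cosines on triangle BAI: cos(∠BAI) = (8² + (8·√2)² − 8²) / (2·8·8·√2) = 128/181.02 = 0.7071, so ∠BAI = 45°.

Therefore, the measure of angle ∠BAI = 45°.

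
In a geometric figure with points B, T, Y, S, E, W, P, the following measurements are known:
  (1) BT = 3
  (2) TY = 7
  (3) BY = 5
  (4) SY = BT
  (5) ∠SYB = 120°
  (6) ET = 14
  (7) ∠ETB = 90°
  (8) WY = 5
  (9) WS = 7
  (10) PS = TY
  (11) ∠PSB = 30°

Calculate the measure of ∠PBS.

From the given relations: SY = BT = 3; PS = TY = 7.
Step 1: By the law of cosines on triangle BYS: BS² = 5² + 3² − 2·5·3·cos(120°) = 49, so BS = 7.
Step 2: By the law of cosines on triangle BSP: BP² = 7² + 7² − 2·7·7·cos(30°) = 13.13, so BP ≈ 3.62.
Step 3: By the inverse law of cosines on triangle PBS: cos(∠PBS) = (3.62² + 7² − 7²) / (2·3.62·7) = 13.13/50.73 = 0.2588, so ∠PBS = 75°.

Therefore, the measure of angle ∠PBS = 75°.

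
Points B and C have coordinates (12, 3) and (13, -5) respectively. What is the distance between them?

d = sqrt((13 - 12)^2 + (-5 - 3)^2)
d = sqrt(1^2 + -8^2)
d = sqrt(1 + 64)
d = sqrt(65)

sqrt(65)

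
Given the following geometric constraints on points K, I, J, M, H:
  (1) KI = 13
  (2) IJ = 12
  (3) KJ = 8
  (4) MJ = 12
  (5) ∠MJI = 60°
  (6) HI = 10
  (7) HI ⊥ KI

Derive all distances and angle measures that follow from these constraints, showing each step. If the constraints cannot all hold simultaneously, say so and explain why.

The constraints are consistent.

Step 1: From KI = 13, IH = 10, and ∠KIH = 90°, by the law of cosines:
  KH² = KI² + IH² - 2·KI·IH·cos(90°) = 169 + 100 - 0 = 269
  KH ≈ 16.4

Step 2: From IJ = 12, JM = 12, and ∠IJM = 60°, by the law of cosines:
  IM² = IJ² + JM² - 2·IJ·JM·cos(60°) = 144 + 144 - 144 = 144
  IM = 12

Step 3: From KI = 13, KJ = 8, IJ = 12, by the inverse law of cosines:
  cos(∠IKJ) = (KI² + KJ² - IJ²) / (2·KI·KJ)
  ∠IKJ = 64.67°

Step 4: From IJ = 12, IK = 13, JK = 8, by the inverse law of cosines:
  cos(∠JIK) = (IJ² + IK² - JK²) / (2·IJ·IK)
  ∠JIK = 37.05°

Step 5: From JI = 12, JK = 8, IK = 13, by the inverse law of cosines:
  cos(∠IJK) = (JI² + JK² - IK²) / (2·JI·JK)
  ∠IJK = 78.28°

Step 6: From KH = 16.4, KI = 13, HI = 10, by the inverse law of cosines:
  cos(∠HKI) = (KH² + KI² - HI²) / (2·KH·KI)
  ∠HKI = 37.57°

Step 7: From IJ = 12, IM = 12, JM = 12, by the inverse law of cosines:
  cos(∠JIM) = (IJ² + IM² - JM²) / (2·IJ·IM)
  ∠JIM = 60°

Step 8: From MI = 12, MJ = 12, IJ = 12, by the inverse law of cosines:
  cos(∠IMJ) = (MI² + MJ² - IJ²) / (2·MI·MJ)
  ∠IMJ = 60°

Step 9: From HI = 10, HK = 16.4, IK = 13, by the inverse law of cosines:
  cos(∠IHK) = (HI² + HK² - IK²) / (2·HI·HK)
  ∠IHK = 52.43°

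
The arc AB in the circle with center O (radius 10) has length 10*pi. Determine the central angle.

Arc length L = 2πr × θ/360, so θ = 360L / (2πr).
θ = 360 × 10*pi / (2π × 10)
θ = 180°
θ = 180°

180°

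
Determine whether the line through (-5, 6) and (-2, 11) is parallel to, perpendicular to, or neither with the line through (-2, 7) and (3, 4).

Slope of line 1: m1 = (11 - 6)/(-2 - -5) = 5/3 = 5/3
Slope of line 2: m2 = (4 - 7)/(3 - -2) = -3/5 = -3/5
m1 * m2 = (5/3) * (-3/5) = -1 = -1, so the lines are perpendicular.

Perpendicular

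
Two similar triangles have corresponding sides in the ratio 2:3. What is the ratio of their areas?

The ratio of areas of similar triangles equals the square of the side ratio.
Side ratio = 2:3
Area ratio = (2/3)^2 = 4/9 = 4:9

4:9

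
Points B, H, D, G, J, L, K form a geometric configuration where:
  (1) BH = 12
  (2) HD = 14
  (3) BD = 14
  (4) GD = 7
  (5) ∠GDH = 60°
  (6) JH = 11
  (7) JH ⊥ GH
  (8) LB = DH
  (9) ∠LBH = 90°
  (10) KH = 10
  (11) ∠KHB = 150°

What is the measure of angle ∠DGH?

Step 1: By the law of cosines on triangle GDH: GH² = 7² + 14² − 2·7·14·cos(60°) = 147, so GH = 7·√3.
Step 2: By the inverse law of cosines on triangle DGH: cos(∠DGH) = (7² + (7·√3)² − 14²) / (2·7·7·√3) = 0/169.74 = 0, so ∠DGH = 90°.

Therefore, the measure of angle ∠DGH = 90°.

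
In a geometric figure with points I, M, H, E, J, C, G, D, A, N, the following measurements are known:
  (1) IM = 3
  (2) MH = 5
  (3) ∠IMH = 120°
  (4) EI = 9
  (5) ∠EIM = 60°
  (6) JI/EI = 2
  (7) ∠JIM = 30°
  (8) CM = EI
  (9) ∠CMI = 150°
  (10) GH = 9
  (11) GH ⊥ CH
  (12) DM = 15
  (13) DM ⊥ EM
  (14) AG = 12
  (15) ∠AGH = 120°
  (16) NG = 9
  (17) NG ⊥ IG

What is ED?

Step 1: By the law of cosines on triangle EIM: EM² = 9² + 3² − 2·9·3·cos(60°) = 63, so EM = 3·√7.
Step 2: By the law of cosines on triangle EMD: ED² = (3·√7)² + 15² − 2·3·√7·15·cos(90°) = 288, so ED = 12·√2.

Therefore, the length of ED = 12·√2.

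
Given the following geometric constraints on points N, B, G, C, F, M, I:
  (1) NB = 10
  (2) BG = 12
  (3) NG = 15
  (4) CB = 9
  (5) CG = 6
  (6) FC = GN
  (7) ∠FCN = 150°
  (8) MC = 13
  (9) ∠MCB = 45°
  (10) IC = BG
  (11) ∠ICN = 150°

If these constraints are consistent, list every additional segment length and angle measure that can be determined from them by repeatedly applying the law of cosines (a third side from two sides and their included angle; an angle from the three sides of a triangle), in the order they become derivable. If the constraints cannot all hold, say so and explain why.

The constraints are consistent. Derivable facts, in order:
After 1 step:
- BM ≈ 9.19
- ∠BCG = 104.48°
- ∠BGC = 46.57°
- ∠BGN = 41.65°
- ∠BNG = 52.89°
- ∠CBG = 28.96°
- ∠GBN = 85.46°
After 2 steps:
- ∠BMC = 43.8°
- ∠CBM = 91.2°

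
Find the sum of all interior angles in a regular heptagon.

The sum of interior angles of an n-sided polygon is (n - 2) * 180.
For n = 7: (7 - 2) * 180 = 5 * 180 = 900 degrees.

900 degrees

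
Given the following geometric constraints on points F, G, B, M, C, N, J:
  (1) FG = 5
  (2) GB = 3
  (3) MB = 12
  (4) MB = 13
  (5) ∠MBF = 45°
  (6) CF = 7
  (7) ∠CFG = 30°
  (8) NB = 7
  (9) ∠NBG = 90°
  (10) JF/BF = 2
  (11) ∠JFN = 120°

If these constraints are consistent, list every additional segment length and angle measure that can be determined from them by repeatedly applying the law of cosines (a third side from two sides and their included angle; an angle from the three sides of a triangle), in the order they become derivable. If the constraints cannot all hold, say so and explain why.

These constraints are not satisfiable: (3) MB = 12 and (4) MB = 13 assign two different lengths to the same segment. No planar figure meets all of them, so nothing further can be derived.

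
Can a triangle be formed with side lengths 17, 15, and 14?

For three segments to close into a triangle, no single side can be as long as the other two combined.
The longest side is 17, and 14 + 15 = 29 > 17.
A triangle can be formed.

Yes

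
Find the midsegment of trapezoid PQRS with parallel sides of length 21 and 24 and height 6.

The midsegment (median) of a trapezoid connects the midpoints of the non-parallel sides.
Its length is the average of the two bases: (21 + 24) / 2 = 45/2.

45/2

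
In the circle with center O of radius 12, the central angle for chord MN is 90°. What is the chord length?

Drop a perpendicular from the center to the chord, bisecting both the chord and the central angle.
Each half-chord = r sin(θ/2) = 12 sin(45°).
The full chord = 2 × 12 × sin(45°) = 12*sqrt(2).

12*sqrt(2)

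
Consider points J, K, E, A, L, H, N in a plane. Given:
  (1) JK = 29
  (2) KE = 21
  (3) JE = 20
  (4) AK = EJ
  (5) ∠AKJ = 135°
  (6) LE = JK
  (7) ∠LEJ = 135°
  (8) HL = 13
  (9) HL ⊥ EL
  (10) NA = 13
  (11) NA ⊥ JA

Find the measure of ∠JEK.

Step 1: By the inverse law of cosines on triangle JEK: cos(∠JEK) = (20² + 21² − 29²) / (2·20·21) = 0/840 = 0, so ∠JEK = 90°.

Therefore, the measure of angle ∠JEK = 90°.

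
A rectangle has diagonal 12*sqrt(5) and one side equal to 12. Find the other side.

Using the Pythagorean theorem: d^2 = a^2 + b^2
b^2 = d^2 - a^2
b^2 = 720 - 144
b^2 = 576
b = sqrt(576) = 24

24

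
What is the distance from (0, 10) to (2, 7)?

d = sqrt((2)^2 + (-3)^2) = sqrt(13)

sqrt(13)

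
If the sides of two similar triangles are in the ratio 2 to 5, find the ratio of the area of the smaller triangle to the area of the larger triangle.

Area scales with the square of linear dimensions. If every length is multiplied by 2/5, then the area is multiplied by (2/5)^2 = 4/25.
The area ratio is 4:25.

4:25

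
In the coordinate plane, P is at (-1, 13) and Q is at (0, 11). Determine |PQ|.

The horizontal distance is |0 - -1| = 1 and the vertical distance is |11 - 13| = 2.
By the Pythagorean theorem, d = sqrt(1^2 + 2^2) = sqrt(5).

sqrt(5)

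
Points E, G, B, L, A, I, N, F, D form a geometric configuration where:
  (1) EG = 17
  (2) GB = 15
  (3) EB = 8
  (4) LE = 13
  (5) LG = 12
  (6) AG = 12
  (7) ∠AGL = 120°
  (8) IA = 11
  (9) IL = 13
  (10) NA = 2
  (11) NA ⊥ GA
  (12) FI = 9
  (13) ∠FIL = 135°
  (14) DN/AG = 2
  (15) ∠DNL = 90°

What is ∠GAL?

Step 1: By the law of cosines on triangle AGL: AL² = 12² + 12² − 2·12·12·cos(120°) = 432, so AL = 12·√3.
Step 2: By the inverse law of cosines on triangle GAL: cos(∠GAL) = (12² + (12·√3)² − 12²) / (2·12·12·√3) = 432/498.83 = 0.866, so ∠GAL = 30°.

Therefore, the measure of angle ∠GAL = 30°.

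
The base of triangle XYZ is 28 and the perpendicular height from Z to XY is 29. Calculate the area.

Area = (1/2)(28)(29) = 406

406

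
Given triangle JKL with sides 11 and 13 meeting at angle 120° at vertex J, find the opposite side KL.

When two sides and the included angle are known, the law of cosines gives the third side.
c^2 = a^2 + b^2 - 2ab cos(C) generalizes the Pythagorean theorem to non-right triangles.
Here: KL^2 = 121 + 169 - 286*(-1/2) = 433
KL = sqrt(433)

sqrt(433)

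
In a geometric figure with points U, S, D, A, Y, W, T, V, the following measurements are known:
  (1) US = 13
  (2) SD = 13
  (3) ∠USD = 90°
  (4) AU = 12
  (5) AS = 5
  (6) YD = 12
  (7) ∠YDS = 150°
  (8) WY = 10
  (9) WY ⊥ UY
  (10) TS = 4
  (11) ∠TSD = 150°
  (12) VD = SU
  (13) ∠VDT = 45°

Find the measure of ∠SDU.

Step 1: By the law of cosines on triangle DSU: DU² = 13² + 13² − 2·13·13·cos(90°) = 338, so DU = 13·√2.
Step 2: By the inverse law of cosines on triangle SDU: cos(∠SDU) = (13² + (13·√2)² − 13²) / (2·13·13·√2) = 338/478 = 0.7071, so ∠SDU = 45°.

Therefore, the measure of angle ∠SDU = 45°.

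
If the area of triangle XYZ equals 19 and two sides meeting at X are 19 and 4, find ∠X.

From the SAS area formula Area = (1/2)ab sin(C), rearranging gives sin(C) = 2*Area/(ab).
sin(C) = 2 * 19 / (76) = 1/2.
Therefore C = arcsin(1/2) = 30°.
Since sin(180° - C) = sin(C), the obtuse angle 150° gives the same area, so C = 30° or C = 150°.

30° or 150°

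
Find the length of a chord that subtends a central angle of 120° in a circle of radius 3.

Chord length = 2r sin(θ/2)
= 2 × 3 × sin(120°/2)
= 2 × 3 × sin(60°)
= 3*sqrt(3)

3*sqrt(3)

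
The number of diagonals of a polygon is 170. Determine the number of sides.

Using d = n(n - 3)/2, we solve 170 = n(n - 3)/2.
So n(n - 3) = 340.
Testing n = 20: 20 * 17 = 340 = 340. Correct.
The polygon has 20 sides.

20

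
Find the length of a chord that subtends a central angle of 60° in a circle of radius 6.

Chord length = 2r sin(θ/2)
= 2 × 6 × sin(60°/2)
= 2 × 6 × sin(30°)
= 6

6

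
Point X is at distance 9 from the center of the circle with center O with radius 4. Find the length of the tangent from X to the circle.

Let T be the point of tangency. Then OT ⊥ XT (radius ⊥ tangent).
In right triangle OTX: OX² = OT² + XT²
9² = 4² + XT²
XT² = 65, XT = sqrt(65)

sqrt(65)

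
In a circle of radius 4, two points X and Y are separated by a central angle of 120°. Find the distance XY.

Drop a perpendicular from the center to the chord, bisecting both the chord and the central angle.
Each half-chord = r sin(θ/2) = 4 sin(60°).
The full chord = 2 × 4 × sin(60°) = 4*sqrt(3).

4*sqrt(3)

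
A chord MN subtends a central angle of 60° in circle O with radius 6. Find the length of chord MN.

Chord = 2(6) sin(30°) = 6

6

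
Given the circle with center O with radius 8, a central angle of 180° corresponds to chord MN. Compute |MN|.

Chord = 2(8) sin(90°) = 16

16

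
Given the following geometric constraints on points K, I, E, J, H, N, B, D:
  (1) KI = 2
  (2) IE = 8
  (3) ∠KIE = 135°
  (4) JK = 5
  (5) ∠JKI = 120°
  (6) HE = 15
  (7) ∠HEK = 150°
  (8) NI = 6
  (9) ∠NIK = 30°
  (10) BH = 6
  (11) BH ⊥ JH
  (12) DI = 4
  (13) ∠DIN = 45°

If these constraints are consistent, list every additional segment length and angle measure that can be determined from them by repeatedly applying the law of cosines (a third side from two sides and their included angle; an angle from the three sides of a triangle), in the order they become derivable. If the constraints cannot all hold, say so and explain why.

The constraints are consistent. Derivable facts, in order:
After 1 step:
- IJ = √39
- KE ≈ 9.52
- KN ≈ 4.38
- ND ≈ 4.25
After 2 steps:
- KH ≈ 23.73
- ∠DNI = 41.73°
- ∠EKI = 36.46°
- ∠IDN = 93.27°
- ∠IEK = 8.54°
- ∠IJK = 16.1°
- ∠IKN = 136.81°
- ∠INK = 13.19°
- ∠JIK = 43.9°
After 3 steps:
- ∠EHK = 11.57°
- ∠EKH = 18.43°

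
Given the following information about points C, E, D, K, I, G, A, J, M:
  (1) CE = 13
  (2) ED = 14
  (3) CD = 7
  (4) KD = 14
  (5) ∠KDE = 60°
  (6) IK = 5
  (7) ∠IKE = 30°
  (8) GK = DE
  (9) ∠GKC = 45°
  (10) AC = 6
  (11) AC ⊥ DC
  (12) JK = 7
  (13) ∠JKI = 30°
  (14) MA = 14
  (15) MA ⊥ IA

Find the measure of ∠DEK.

Step 1: By the law of cosines on triangle EDK: EK² = 14² + 14² − 2·14·14·cos(60°) = 196, so EK = 14.
Step 2: By the inverse law of cosines on triangle DEK: cos(∠DEK) = (14² + 14² − 14²) / (2·14·14) = 196/392 = 0.5, so ∠DEK = 60°.

Therefore, the measure of angle ∠DEK = 60°.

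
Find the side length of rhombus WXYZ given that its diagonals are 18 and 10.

The diagonals of a rhombus bisect each other at right angles.
Half-diagonals: 18/2 = 9 and 10/2 = 5
side = sqrt(9^2 + 5^2)
side = sqrt(81 + 25)
side = sqrt(106)

sqrt(106)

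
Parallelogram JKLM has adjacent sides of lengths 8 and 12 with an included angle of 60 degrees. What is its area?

The area of a parallelogram equals the product of two adjacent sides times the sine of the included angle.
This is because the height equals 12 * sin(60°) = 6*sqrt(3).
Area = 8 * 6*sqrt(3) = 48*sqrt(3)

48*sqrt(3)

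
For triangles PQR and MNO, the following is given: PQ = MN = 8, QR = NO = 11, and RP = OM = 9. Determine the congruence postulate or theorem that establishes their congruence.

The given information matches SSS: All three pairs of corresponding sides are equal (Side-Side-Side).

SSS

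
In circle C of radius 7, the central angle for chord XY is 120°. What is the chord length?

Chord = 2(7) sin(60°) = 7*sqrt(3)

7*sqrt(3)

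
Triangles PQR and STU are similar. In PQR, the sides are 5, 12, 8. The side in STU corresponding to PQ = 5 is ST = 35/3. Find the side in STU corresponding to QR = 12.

k = 35/3/5 = 7/3. TU = 7/3 * 12 = 28.

28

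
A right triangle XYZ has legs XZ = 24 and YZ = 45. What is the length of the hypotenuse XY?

By the Pythagorean theorem: XY^2 = XZ^2 + YZ^2
XY^2 = 24^2 + 45^2 = 576 + 2025 = 2601
XY = sqrt(2601) = 51

51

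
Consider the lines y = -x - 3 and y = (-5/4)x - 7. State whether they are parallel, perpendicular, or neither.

Slope of line 1: m1 = -1
Slope of line 2: m2 = -5/4
m1 != m2 (-1 != -5/4), so not parallel.
m1 * m2 = (-1) * (-5/4) = 5/4 != -1, so not perpendicular.
The lines are neither parallel nor perpendicular.

Neither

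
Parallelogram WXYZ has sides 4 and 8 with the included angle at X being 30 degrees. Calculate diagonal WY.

Using the law of cosines:
d^2 = 4^2 + 8^2 - 2(4)(8)cos(30 degrees)
d^2 = 16 + 64 - 64*sqrt(3)/2
d^2 = 80 - 32*sqrt(3)
d = 4*sqrt(5 - 2*sqrt(3))

4*sqrt(5 - 2*sqrt(3))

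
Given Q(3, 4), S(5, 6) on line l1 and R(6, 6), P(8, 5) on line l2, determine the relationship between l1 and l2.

Slope of line 1: m1 = (6 - 4)/(5 - 3) = 2/2 = 1
Slope of line 2: m2 = (5 - 6)/(8 - 6) = -1/2 = -1/2
For parallel lines we need equal slopes: 1 != -1/2.
For perpendicular lines we need m1*m2 = -1: (1)(-1/2) = -1/2 != -1.
Since neither condition holds, the lines are neither parallel nor perpendicular.

Neither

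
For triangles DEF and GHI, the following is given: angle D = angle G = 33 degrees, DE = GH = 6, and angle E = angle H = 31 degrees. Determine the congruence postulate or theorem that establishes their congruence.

The given information matches ASA: Two pairs of corresponding angles and the included side are equal (Angle-Side-Angle).

ASA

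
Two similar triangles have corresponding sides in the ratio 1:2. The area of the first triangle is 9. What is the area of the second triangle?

The ratio of areas of similar triangles = (side ratio)^2.
Side ratio = 1:2, so area ratio = 1:4.
Area of the second triangle / Area of the first triangle = 4/1
Area of the second triangle = 9 * 4/1 = 36

36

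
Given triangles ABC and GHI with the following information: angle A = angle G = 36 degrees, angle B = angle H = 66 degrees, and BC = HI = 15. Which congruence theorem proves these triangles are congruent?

Consider the given information: angle A = angle G = 36 degrees, angle B = angle H = 66 degrees, and BC = HI = 15
This is not SAS or HL: SAS requires two sides and the included angle between them. HL only applies to right triangles with matching hypotenuse and leg.
The correct criterion is AAS. Two pairs of corresponding angles and a non-included side are equal (Angle-Angle-Side).

AAS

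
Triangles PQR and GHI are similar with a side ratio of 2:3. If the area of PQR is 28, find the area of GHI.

For similar figures, the area ratio equals the square of the side ratio.
Side ratio (PQR to GHI) = 2:3, so area ratio = 2^2:3^2 = 4:9.
If the area of PQR is 28, then the area of GHI = 28 * (9/4) = 63.

63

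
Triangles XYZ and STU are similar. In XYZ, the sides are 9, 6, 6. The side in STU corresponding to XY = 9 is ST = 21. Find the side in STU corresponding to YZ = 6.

k = 21/9 = 7/3. TU = 7/3 * 6 = 14.

14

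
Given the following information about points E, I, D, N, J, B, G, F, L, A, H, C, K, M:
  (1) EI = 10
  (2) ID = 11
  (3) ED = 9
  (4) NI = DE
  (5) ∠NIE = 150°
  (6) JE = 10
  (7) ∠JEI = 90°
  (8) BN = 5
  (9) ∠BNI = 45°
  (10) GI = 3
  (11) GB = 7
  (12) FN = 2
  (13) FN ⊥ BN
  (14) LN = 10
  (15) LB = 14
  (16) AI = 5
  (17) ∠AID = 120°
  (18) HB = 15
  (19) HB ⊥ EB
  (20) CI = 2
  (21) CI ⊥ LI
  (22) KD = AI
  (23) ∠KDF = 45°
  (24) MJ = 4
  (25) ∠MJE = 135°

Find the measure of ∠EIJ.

Step 1: By the law of cosines on triangle IEJ: IJ² = 10² + 10² − 2·10·10·cos(90°) = 200, so IJ = 10·√2.
Step 2: By the inverse law of cosines on triangle EIJ: cos(∠EIJ) = (10² + (10·√2)² − 10²) / (2·10·10·√2) = 200/282.84 = 0.7071, so ∠EIJ = 45°.

Therefore, the measure of angle ∠EIJ = 45°.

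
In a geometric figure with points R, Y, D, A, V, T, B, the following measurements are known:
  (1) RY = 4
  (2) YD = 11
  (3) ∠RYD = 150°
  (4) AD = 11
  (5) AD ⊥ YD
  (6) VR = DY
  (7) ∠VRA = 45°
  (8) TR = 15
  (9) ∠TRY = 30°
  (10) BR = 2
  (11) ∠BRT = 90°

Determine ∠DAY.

Step 1: By the law of cosines on triangle ADY: AY² = 11² + 11² − 2·11·11·cos(90°) = 242, so AY = 11·√2.
Step 2: By the inverse law of cosines on triangle DAY: cos(∠DAY) = (11² + (11·√2)² − 11²) / (2·11·11·√2) = 242/342.24 = 0.7071, so ∠DAY = 45°.

Therefore, the measure of angle ∠DAY = 45°.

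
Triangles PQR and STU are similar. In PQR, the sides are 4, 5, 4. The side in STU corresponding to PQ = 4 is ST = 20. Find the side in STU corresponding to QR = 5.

k = 20/4 = 5. TU = 5 * 5 = 25.

25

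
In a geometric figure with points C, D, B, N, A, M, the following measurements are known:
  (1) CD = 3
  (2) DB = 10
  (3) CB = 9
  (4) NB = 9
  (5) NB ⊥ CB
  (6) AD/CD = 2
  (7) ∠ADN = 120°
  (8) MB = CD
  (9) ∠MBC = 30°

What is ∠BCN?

Step 1: By the law of cosines on triangle CBN: CN² = 9² + 9² − 2·9·9·cos(90°) = 162, so CN = 9·√2.
Step 2: By the inverse law of cosines on triangle BCN: cos(∠BCN) = (9² + (9·√2)² − 9²) / (2·9·9·√2) = 162/229.1 = 0.7071, so ∠BCN = 45°.

Therefore, the measure of angle ∠BCN = 45°.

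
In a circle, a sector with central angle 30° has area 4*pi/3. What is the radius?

r² = 360 × 4*pi/3 / (π × 30) = 16, so r = 4.

4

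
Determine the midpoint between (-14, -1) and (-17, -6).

The midpoint is the average of the coordinates:
x: (-14 + -17)/2 = -31/2
y: (-1 + -6)/2 = -7/2
Midpoint = (-31/2, -7/2)

(-31/2, -7/2)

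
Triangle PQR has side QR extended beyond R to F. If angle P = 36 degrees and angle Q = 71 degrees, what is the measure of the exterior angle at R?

Exterior angle = 36 + 71 = 107 degrees (exterior angle theorem).

107 degrees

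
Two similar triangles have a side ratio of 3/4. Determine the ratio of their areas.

The ratio of areas of similar triangles equals the square of the side ratio.
Side ratio = 3:4
Area ratio = (3/4)^2 = 9/16 = 9:16

9:16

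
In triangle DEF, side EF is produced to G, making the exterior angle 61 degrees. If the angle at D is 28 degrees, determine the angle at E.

The exterior angle theorem states that an exterior angle equals the sum of the two non-adjacent interior angles.
So 61 = 28 + angle E, which gives angle E = 61 - 28 = 33 degrees.

33 degrees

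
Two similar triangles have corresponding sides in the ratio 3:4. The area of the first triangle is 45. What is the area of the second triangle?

The ratio of areas of similar triangles = (side ratio)^2.
Side ratio = 3:4, so area ratio = 9:16.
Area of the second triangle / Area of the first triangle = 16/9
Area of the second triangle = 45 * 16/9 = 80

80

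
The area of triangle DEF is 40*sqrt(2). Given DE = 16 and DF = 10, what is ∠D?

Area = (1/2) * a * b * sin(C)
sin(C) = 2 * Area / (a * b)
sin(C) = 2 * 40*sqrt(2) / (16 * 10)
sin(C) = sqrt(2)/2
C = arcsin(sqrt(2)/2) = 45°
Since sin(180° - C) = sin(C), the obtuse angle 135° gives the same area, so C = 45° or C = 135°.

45° or 135°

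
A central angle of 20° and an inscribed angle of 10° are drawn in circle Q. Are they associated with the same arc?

By the inscribed angle theorem, if both angles subtend the same arc, the inscribed angle must be half the central angle.
Half of 20° = 10°, which equals the given inscribed angle of 10°.
Therefore, yes, they correspond to the same arc.

Yes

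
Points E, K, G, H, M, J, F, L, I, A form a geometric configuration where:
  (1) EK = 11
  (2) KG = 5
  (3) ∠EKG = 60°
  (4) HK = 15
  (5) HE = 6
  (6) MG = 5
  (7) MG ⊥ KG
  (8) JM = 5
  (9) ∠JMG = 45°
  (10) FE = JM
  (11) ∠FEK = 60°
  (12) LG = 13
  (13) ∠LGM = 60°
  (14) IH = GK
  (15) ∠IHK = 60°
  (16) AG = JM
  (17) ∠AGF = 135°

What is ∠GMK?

Step 1: By the law of cosines on triangle MGK: MK² = 5² + 5² − 2·5·5·cos(90°) = 50, so MK = 5·√2.
Step 2: By the inverse law of cosines on triangle GMK: cos(∠GMK) = (5² + (5·√2)² − 5²) / (2·5·5·√2) = 50/70.71 = 0.7071, so ∠GMK = 45°.

Therefore, the measure of angle ∠GMK = 45°.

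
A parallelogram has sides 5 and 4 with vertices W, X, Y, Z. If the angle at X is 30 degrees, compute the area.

Area = 5 * 4 * sin(30°) = 20 * 1/2 = 10

10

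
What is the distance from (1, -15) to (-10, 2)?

d = sqrt((-11)^2 + (17)^2) = sqrt(410)

sqrt(410)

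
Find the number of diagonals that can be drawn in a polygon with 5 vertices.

The number of diagonals in an n-gon is n(n - 3)/2.
For n = 5: 5(5 - 3)/2 = 5 × 2 / 2 = 5.

5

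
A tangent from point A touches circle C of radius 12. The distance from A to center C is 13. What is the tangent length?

tangent = √(d² - r²) = √(13² - 12²) = √(169 - 144) = √25 = 5

5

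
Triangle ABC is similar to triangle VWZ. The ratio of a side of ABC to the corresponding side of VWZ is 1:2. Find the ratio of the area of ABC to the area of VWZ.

Area ratio = (side ratio)^2 = (1/2)^2 = 1:4.

1:4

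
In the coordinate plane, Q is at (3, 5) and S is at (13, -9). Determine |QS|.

d = sqrt((10)^2 + (-14)^2) = sqrt(296) = 2*sqrt(74)

2*sqrt(74)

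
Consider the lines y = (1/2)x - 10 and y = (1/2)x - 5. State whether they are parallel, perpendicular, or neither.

Slope of line 1: m1 = 1/2
Slope of line 2: m2 = 1/2
Two lines are parallel if and only if they have equal slopes (or both are vertical).
Here m1 = m2 = 1/2, confirming the lines are parallel.

Parallel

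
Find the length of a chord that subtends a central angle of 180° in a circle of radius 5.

Drop a perpendicular from the center to the chord, bisecting both the chord and the central angle.
Each half-chord = r sin(θ/2) = 5 sin(90°).
The full chord = 2 × 5 × sin(90°) = 10.

10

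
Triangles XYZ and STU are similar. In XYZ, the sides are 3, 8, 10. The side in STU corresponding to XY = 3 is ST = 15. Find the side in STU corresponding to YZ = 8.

Similar triangles have proportional sides. Setting up the proportion:
ST / XY = TU / YZ
15 / 3 = TU / 8
TU = 8 * 15 / 3 = 40.

40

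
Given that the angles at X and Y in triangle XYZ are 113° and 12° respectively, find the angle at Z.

Let angle Z = x. Then 113 + 12 + x = 180.
x = 180 - 125 = 55 degrees.

55 degrees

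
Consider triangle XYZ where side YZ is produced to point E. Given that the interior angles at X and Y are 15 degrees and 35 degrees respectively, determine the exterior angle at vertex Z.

The interior angle at Z is 180 - 15 - 35 = 130 degrees.
The exterior angle and interior angle at Z are supplementary:
Exterior angle = 180 - 130 = 50 degrees.

50 degrees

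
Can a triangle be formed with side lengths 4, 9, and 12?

Yes.
The triangle inequality requires that the sum of any two sides exceeds the third.
Here 4 + 9 = 13 > 12, so the condition is met.

Yes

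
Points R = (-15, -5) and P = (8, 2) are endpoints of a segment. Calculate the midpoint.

The midpoint is the point halfway along the segment.
Move half the horizontal distance: -15 + (8 - -15)/2 = -15 + 23/2 = -7/2
Move half the vertical distance: -5 + (2 - -5)/2 = -5 + 7/2 = -3/2
Midpoint = (-7/2, -3/2)

(-7/2, -3/2)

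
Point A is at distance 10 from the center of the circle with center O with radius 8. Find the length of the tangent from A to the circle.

The tangent, radius, and line from the external point to the center form a right triangle.
The right angle is where the tangent meets the radius.
By the Pythagorean theorem: tangent² + 8² = 10²
tangent² = 100 - 64 = 36
tangent = 6

6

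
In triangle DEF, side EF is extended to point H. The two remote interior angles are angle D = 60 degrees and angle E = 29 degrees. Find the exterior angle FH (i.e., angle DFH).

The interior angle at F is 180 - 60 - 29 = 91 degrees.
The exterior angle and interior angle at F are supplementary:
Exterior angle = 180 - 91 = 89 degrees.

89 degrees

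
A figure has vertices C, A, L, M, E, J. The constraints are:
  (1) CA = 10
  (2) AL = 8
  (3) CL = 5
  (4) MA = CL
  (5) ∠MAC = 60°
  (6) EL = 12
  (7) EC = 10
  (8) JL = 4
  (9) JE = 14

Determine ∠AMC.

From the given relations: MA = CL = 5.
Step 1: By the law of cosines on triangle MAC: MC² = 5² + 10² − 2·5·10·cos(60°) = 75, so MC = 5·√3.
Step 2: By the inverse law of cosines on triangle AMC: cos(∠AMC) = (5² + (5·√3)² − 10²) / (2·5·5·√3) = 0/86.6 = 0, so ∠AMC = 90°.

Therefore, the measure of angle ∠AMC = 90°.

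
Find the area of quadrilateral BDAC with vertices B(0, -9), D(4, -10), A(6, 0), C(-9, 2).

The Shoelace formula works by pairing each vertex with the next (cycling back to the first).
For each pair, compute x_i*y_(i+1) - x_(i+1)*y_i:
  (0*-10 - 4*-9) = 36
  (4*0 - 6*-10) = 60
  (6*2 - -9*0) = 12
  (-9*-9 - 0*2) = 81
Taking half the absolute value of the total: Area = (1/2)(189) = 189/2.

189/2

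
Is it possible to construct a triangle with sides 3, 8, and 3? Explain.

Check the triangle inequality: 3 + 3 = 6 ≤ 8.
Since the sum of two sides does not exceed the third, no triangle can be formed.

No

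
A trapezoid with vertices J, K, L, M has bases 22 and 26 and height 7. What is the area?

Area = (22 + 26) * 7 / 2 = 336 / 2 = 168

168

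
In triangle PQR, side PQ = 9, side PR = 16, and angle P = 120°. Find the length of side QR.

By the law of cosines: QR^2 = PQ^2 + PR^2 - 2*PQ*PR*cos(P)
QR^2 = 9^2 + 16^2 - 2*9*16*cos(120°)
QR^2 = 81 + 256 - 288*(-1/2)
QR^2 = 481
QR = sqrt(481)

sqrt(481)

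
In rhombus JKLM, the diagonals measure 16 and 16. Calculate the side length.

In a rhombus, the diagonals bisect each other perpendicularly, creating four congruent right triangles.
Each triangle has legs 8 (half of 16) and 8 (half of 16).
The hypotenuse of each right triangle is a side of the rhombus:
side = sqrt(8^2 + 8^2) = sqrt(128) = 8*sqrt(2)

8*sqrt(2)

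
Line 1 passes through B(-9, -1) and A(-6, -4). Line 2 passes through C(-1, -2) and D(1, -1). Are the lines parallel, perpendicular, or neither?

Slope of line 1: m1 = (-4 - -1)/(-6 - -9) = -3/3 = -1
Slope of line 2: m2 = (-1 - -2)/(1 - -1) = 1/2 = 1/2
For parallel lines we need equal slopes: -1 != 1/2.
For perpendicular lines we need m1*m2 = -1: (-1)(1/2) = -1/2 != -1.
Since neither condition holds, the lines are neither parallel nor perpendicular.

Neither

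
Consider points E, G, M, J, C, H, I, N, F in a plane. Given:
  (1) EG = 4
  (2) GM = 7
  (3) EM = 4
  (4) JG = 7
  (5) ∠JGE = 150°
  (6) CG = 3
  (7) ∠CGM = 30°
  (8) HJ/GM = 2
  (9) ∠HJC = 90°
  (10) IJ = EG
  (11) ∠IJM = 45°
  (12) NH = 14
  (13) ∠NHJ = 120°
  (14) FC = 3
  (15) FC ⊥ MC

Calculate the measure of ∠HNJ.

From the given relations: HJ = 2·GM = 2·7 = 14.
Step 1: By the law of cosines on triangle NHJ: NJ² = 14² + 14² − 2·14·14·cos(120°) = 588, so NJ = 14·√3.
Step 2: By the inverse law of cosines on triangle HNJ: cos(∠HNJ) = (14² + (14·√3)² − 14²) / (2·14·14·√3) = 588/678.96 = 0.866, so ∠HNJ = 30°.

Therefore, the measure of angle ∠HNJ = 30°.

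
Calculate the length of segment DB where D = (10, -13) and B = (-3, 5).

d = sqrt((-3 - 10)^2 + (5 - -13)^2)
d = sqrt(-13^2 + 18^2)
d = sqrt(169 + 324)
d = sqrt(493)

sqrt(493)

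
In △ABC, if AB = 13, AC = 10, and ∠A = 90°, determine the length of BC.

Since angle A = 90°, this is a right triangle and the law of cosines reduces to the Pythagorean theorem.
BC^2 = 13^2 + 10^2 = 269
BC = sqrt(269)

sqrt(269)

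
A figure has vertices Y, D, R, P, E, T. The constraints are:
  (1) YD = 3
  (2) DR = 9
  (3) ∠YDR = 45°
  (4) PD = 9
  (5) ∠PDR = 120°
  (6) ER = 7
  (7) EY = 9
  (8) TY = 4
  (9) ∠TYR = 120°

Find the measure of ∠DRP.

Step 1: By the law of cosines on triangle RDP: RP² = 9² + 9² − 2·9·9·cos(120°) = 243, so RP = 9·√3.
Step 2: By the inverse law of cosines on triangle DRP: cos(∠DRP) = (9² + (9·√3)² − 9²) / (2·9·9·√3) = 243/280.59 = 0.866, so ∠DRP = 30°.

Therefore, the measure of angle ∠DRP = 30°.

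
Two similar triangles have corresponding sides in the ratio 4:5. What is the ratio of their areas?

Area ratio = (side ratio)^2 = (4/5)^2 = 16:25.

16:25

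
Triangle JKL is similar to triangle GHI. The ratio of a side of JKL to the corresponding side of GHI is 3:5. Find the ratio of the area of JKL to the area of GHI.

Area ratio = (side ratio)^2 = (3/5)^2 = 9:25.

9:25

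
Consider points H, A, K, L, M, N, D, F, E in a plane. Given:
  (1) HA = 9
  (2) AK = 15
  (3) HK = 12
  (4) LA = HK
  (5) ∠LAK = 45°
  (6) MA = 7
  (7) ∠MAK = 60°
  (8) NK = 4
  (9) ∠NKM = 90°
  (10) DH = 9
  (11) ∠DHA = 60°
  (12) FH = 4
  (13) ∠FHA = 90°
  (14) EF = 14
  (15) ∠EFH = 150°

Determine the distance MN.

Step 1: By the law of cosines on triangle KAM: KM² = 15² + 7² − 2·15·7·cos(60°) = 169, so KM = 13.
Step 2: By the law of cosines on triangle MKN: MN² = 13² + 4² − 2·13·4·cos(90°) = 185, so MN = √185.

Therefore, the length of MN = √185.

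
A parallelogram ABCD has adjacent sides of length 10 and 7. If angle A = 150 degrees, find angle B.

Opposite sides of a parallelogram are parallel, so consecutive angles form co-interior angles on a transversal.
Co-interior angles sum to 180°, giving angle B = 180 - 150 = 30 degrees.

30 degrees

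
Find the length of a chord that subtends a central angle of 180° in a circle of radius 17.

Chord = 2(17) sin(90°) = 34

34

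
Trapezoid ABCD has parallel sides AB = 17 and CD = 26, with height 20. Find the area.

Area = (17 + 26) * 20 / 2 = 860 / 2 = 430

430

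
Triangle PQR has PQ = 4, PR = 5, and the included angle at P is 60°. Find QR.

Law of cosines: QR^2 = 4^2 + 5^2 - 2(4)(5)cos(60°) = 21, so QR = sqrt(21).

sqrt(21)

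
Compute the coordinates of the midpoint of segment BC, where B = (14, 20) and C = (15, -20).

M = ((x₁ + x₂)/2, (y₁ + y₂)/2)
= ((14 + 15)/2, (20 + -20)/2)
= (29/2, 0/2) = (29/2, 0)

(29/2, 0)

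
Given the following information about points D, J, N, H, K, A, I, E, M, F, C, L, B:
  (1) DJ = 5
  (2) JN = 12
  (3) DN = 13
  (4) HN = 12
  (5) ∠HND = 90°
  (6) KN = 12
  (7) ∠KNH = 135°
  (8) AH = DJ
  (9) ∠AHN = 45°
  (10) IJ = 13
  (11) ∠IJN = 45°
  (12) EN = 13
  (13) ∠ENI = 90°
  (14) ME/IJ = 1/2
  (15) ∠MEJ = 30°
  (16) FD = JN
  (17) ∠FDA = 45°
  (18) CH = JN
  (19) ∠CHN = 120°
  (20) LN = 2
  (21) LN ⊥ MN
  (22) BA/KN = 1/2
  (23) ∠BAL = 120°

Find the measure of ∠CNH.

From the given relations: CH = JN = 12.
Step 1: By the law of cosines on triangle NHC: NC² = 12² + 12² − 2·12·12·cos(120°) = 432, so NC = 12·√3.
Step 2: By the inverse law of cosines on triangle CNH: cos(∠CNH) = ((12·√3)² + 12² − 12²) / (2·12·√3·12) = 432/498.83 = 0.866, so ∠CNH = 30°.

Therefore, the measure of angle ∠CNH = 30°.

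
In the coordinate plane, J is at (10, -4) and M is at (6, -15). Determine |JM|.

d = sqrt((6 - 10)^2 + (-15 - -4)^2)
d = sqrt(-4^2 + -11^2)
d = sqrt(16 + 121)
d = sqrt(137)

sqrt(137)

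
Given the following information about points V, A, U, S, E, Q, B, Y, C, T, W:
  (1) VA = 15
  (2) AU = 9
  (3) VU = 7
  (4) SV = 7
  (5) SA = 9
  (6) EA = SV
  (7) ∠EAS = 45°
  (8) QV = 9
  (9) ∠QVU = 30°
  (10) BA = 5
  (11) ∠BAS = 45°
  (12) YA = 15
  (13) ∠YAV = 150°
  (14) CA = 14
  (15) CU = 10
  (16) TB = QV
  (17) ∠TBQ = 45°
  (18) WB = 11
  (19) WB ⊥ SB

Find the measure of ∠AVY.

Step 1: By the law of cosines on triangle VAY: VY² = 15² + 15² − 2·15·15·cos(150°) = 839.71, so VY ≈ 28.98.
Step 2: By the inverse law of cosines on triangle AVY: cos(∠AVY) = (15² + 28.98² − 15²) / (2·15·28.98) = 839.71/869.33 = 0.9659, so ∠AVY = 15°.

Therefore, the measure of angle ∠AVY = 15°.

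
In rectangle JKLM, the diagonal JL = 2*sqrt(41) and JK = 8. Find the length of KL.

b = sqrt(d^2 - a^2) = sqrt(164 - 64) = sqrt(100) = 10

10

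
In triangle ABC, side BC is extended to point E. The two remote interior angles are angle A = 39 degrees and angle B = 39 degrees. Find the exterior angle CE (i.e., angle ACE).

Exterior angle = 39 + 39 = 78 degrees (exterior angle theorem).

78 degrees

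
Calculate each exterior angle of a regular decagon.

Each exterior angle of a regular n-gon is 360 / n.
For n = 10: 360 / 10 = 36 degrees.

36 degrees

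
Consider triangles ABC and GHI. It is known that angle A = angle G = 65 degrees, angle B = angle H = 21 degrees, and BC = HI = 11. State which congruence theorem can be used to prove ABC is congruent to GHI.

The given information provides:
angle A = angle G = 65 degrees, angle B = angle H = 21 degrees, and BC = HI = 11
This matches the AAS congruence theorem.
Two pairs of corresponding angles and a non-included side are equal (Angle-Angle-Side).

AAS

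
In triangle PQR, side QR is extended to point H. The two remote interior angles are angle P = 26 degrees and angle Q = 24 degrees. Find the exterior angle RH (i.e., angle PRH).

Exterior angle = 26 + 24 = 50 degrees (exterior angle theorem).

50 degrees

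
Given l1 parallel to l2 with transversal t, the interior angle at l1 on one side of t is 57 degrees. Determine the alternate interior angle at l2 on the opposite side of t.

Alternate interior angles formed by parallel lines and a transversal are equal.
The given angle is 57 degrees.
The alternate interior angle = 57 degrees.

57 degrees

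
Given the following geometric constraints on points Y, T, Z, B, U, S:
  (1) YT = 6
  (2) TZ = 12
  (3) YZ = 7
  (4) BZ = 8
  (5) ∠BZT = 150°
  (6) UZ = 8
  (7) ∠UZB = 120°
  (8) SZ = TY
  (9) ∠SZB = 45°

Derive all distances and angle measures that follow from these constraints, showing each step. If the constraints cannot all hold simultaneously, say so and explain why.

The constraints are consistent.

From the given relations:
  SZ = TY = 6

Step 1: From TZ = 12, ZB = 8, and ∠TZB = 150°, by the law of cosines:
  TB² = TZ² + ZB² - 2·TZ·ZB·cos(150°) = 144 + 64 + 166.3 = 374.3
  TB ≈ 19.35

Step 2: From BZ = 8, ZU = 8, and ∠BZU = 120°, by the law of cosines:
  BU² = BZ² + ZU² - 2·BZ·ZU·cos(120°) = 64 + 64 + 64 = 192
  BU = 8·√3

Step 3: From BZ = 8, ZS = 6, and ∠BZS = 45°, by the law of cosines:
  BS² = BZ² + ZS² - 2·BZ·ZS·cos(45°) = 64 + 36 - 67.88 = 32.12
  BS ≈ 5.67

Step 4: From YT = 6, YZ = 7, TZ = 12, by the inverse law of cosines:
  cos(∠TYZ) = (YT² + YZ² - TZ²) / (2·YT·YZ)
  ∠TYZ = 134.62°

Step 5: From TY = 6, TZ = 12, YZ = 7, by the inverse law of cosines:
  cos(∠YTZ) = (TY² + TZ² - YZ²) / (2·TY·TZ)
  ∠YTZ = 24.53°

Step 6: From ZT = 12, ZY = 7, TY = 6, by the inverse law of cosines:
  cos(∠TZY) = (ZT² + ZY² - TY²) / (2·ZT·ZY)
  ∠TZY = 20.85°

Step 7: From TB = 19.35, TZ = 12, BZ = 8, by the inverse law of cosines:
  cos(∠BTZ) = (TB² + TZ² - BZ²) / (2·TB·TZ)
  ∠BTZ = 11.93°

Step 8: From BS = 5.67, BZ = 8, SZ = 6, by the inverse law of cosines:
  cos(∠SBZ) = (BS² + BZ² - SZ²) / (2·BS·BZ)
  ∠SBZ = 48.47°

Step 9: From BT = 19.35, BZ = 8, TZ = 12, by the inverse law of cosines:
  cos(∠TBZ) = (BT² + BZ² - TZ²) / (2·BT·BZ)
  ∠TBZ = 18.07°

Step 10: From BU = 8·√3, BZ = 8, UZ = 8, by the inverse law of cosines:
  cos(∠UBZ) = (BU² + BZ² - UZ²) / (2·BU·BZ)
  ∠UBZ = 30°

Step 11: From UB = 8·√3, UZ = 8, BZ = 8, by the inverse law of cosines:
  cos(∠BUZ) = (UB² + UZ² - BZ²) / (2·UB·UZ)
  ∠BUZ = 30°

Step 12: From SB = 5.67, SZ = 6, BZ = 8, by the inverse law of cosines:
  cos(∠BSZ) = (SB² + SZ² - BZ²) / (2·SB·SZ)
  ∠BSZ = 86.53°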